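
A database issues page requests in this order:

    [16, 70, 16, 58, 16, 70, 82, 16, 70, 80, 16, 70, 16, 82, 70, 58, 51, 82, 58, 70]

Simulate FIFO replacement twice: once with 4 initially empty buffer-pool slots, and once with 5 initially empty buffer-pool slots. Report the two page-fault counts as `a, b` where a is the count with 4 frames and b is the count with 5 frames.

4 frames: F F . F . . F . . F F F . . . F F F . . → 10 faults.
5 frames: F F . F . . F . . F . . . . . . F . . . → 6 faults.
6 < 10: adding a frame reduced faults, as is typical.

10, 6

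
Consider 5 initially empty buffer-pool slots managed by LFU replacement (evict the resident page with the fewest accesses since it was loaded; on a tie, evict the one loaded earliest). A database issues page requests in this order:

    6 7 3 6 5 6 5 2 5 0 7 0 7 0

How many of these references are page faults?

6 -> fault, frames {6}
7 -> fault, frames {6,7}
3 -> fault, frames {6,7,3}
6 -> hit
5 -> fault, frames {6,7,3,5}
6 -> hit
5 -> hit
2 -> fault, frames {6,7,3,5,2}
5 -> hit
0 -> fault, evict 7, frames {6,3,5,2,0}
7 -> fault, evict 3, frames {6,5,2,0,7}
0 -> hit
7 -> hit
0 -> hit
Page faults: 7.

7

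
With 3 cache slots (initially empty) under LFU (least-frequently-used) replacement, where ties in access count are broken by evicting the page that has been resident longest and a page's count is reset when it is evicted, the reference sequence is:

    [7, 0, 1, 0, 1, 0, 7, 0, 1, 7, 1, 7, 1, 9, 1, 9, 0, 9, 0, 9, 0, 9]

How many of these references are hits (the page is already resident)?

18

7 -> miss, frames (7)
0 -> miss, frames (7 0)
1 -> miss, frames (7 0 1)
0 -> hit
1 -> hit
0 -> hit
7 -> hit
0 -> hit
1 -> hit
7 -> hit
1 -> hit
7 -> hit
1 -> hit
9 -> miss, evict 7, frames (0 1 9)
1 -> hit
9 -> hit
0 -> hit
9 -> hit
0 -> hit
9 -> hit
0 -> hit
9 -> hit
Hits: 18.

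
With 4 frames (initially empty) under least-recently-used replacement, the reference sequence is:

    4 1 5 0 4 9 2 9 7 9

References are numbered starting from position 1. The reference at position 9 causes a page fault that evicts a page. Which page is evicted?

pos 1: 4: miss, frames (4)
pos 2: 1: miss, frames (4 1)
pos 3: 5: miss, frames (4 1 5)
pos 4: 0: miss, frames (4 1 5 0)
pos 5: 4: hit
pos 6: 9: miss, evict 1, frames (5 0 4 9)
pos 7: 2: miss, evict 5, frames (0 4 9 2)
pos 8: 9: hit
pos 9: 7: miss, evict 0, frames (4 2 9 7)
At position 9, page 0 is evicted.

0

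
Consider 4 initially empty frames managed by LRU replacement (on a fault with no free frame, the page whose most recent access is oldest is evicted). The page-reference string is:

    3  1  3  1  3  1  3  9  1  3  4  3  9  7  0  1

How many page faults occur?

3 → miss, frames {3}
1 → miss, frames {3,1}
3 → hit
1 → hit
3 → hit
1 → hit
3 → hit
9 → miss, frames {1,3,9}
1 → hit
3 → hit
4 → miss, frames {9,1,3,4}
3 → hit
9 → hit
7 → miss, evict 1, frames {4,3,9,7}
0 → miss, evict 4, frames {3,9,7,0}
1 → miss, evict 3, frames {9,7,0,1}
Page faults: 7.

7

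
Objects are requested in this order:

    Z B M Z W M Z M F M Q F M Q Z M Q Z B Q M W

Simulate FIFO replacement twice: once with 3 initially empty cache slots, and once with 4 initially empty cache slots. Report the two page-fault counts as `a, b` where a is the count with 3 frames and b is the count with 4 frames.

3 frames: F F F . F . F . F F F . . . F . . . F . F F → 12 faults.
4 frames: F F F . F . . . F . F . . . F F . . F . . F → 10 faults.
10 < 12: adding a frame reduced faults, as is typical.

12, 10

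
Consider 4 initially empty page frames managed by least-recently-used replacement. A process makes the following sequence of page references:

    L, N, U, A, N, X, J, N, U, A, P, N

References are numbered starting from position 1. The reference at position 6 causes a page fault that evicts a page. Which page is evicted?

L

pos 1: L: fault, frames {L}
pos 2: N: fault, frames {L,N}
pos 3: U: fault, frames {L,N,U}
pos 4: A: fault, frames {L,N,U,A}
pos 5: N: hit
pos 6: X: fault, evict L, frames {U,A,N,X}
At position 6, page L is evicted.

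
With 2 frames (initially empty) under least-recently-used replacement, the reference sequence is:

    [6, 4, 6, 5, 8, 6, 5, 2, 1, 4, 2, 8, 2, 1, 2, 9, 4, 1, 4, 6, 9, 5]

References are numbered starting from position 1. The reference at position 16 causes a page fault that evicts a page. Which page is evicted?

1

pos 1: 6 -> fault, frames [6]
pos 2: 4 -> fault, frames [6, 4]
pos 3: 6 -> hit
pos 4: 5 -> fault, evict 4, frames [6, 5]
pos 5: 8 -> fault, evict 6, frames [5, 8]
pos 6: 6 -> fault, evict 5, frames [8, 6]
pos 7: 5 -> fault, evict 8, frames [6, 5]
pos 8: 2 -> fault, evict 6, frames [5, 2]
pos 9: 1 -> fault, evict 5, frames [2, 1]
pos 10: 4 -> fault, evict 2, frames [1, 4]
pos 11: 2 -> fault, evict 1, frames [4, 2]
pos 12: 8 -> fault, evict 4, frames [2, 8]
pos 13: 2 -> hit
pos 14: 1 -> fault, evict 8, frames [2, 1]
pos 15: 2 -> hit
pos 16: 9 -> fault, evict 1, frames [2, 9]
At position 16, page 1 is evicted.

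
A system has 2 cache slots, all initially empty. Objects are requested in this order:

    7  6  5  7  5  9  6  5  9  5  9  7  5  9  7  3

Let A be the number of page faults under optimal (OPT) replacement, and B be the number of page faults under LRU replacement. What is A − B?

-4

Under OPT: F F F . . F F . F . . F . F . F → 9 faults.
Under LRU: F F F F . F F F F . . F F F F F → 13 faults.
A − B = 9 − 13 = -4.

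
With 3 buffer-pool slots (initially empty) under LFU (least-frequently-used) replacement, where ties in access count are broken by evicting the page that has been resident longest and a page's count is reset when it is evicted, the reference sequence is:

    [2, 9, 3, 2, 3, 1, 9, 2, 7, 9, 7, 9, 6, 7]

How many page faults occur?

2 -> fault, frames [2]
9 -> fault, frames [2, 9]
3 -> fault, frames [2, 9, 3]
2 -> hit
3 -> hit
1 -> fault, evict 9, frames [2, 3, 1]
9 -> fault, evict 1, frames [2, 3, 9]
2 -> hit
7 -> fault, evict 9, frames [2, 3, 7]
9 -> fault, evict 7, frames [2, 3, 9]
7 -> fault, evict 9, frames [2, 3, 7]
9 -> fault, evict 7, frames [2, 3, 9]
6 -> fault, evict 9, frames [2, 3, 6]
7 -> fault, evict 6, frames [2, 3, 7]
Page faults: 11.

11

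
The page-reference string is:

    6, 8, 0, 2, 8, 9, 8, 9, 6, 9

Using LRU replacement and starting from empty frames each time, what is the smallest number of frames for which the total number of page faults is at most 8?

f=1: 10 faults
f=2: 7 faults
f=3: 6 faults
f=4: 6 faults
f=5: 5 faults
Smallest f with faults ≤ 8 is 2.

2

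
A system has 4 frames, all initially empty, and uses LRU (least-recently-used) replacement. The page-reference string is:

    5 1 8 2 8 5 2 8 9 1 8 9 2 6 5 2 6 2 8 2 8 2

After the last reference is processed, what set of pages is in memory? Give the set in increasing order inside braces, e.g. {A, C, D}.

{2, 5, 6, 8}

5: fault, frames (5)
1: fault, frames (5 1)
8: fault, frames (5 1 8)
2: fault, frames (5 1 8 2)
8: hit
5: hit
2: hit
8: hit
9: fault, evict 1, frames (5 2 8 9)
1: fault, evict 5, frames (2 8 9 1)
8: hit
9: hit
2: hit
6: fault, evict 1, frames (8 9 2 6)
5: fault, evict 8, frames (9 2 6 5)
2: hit
6: hit
2: hit
8: fault, evict 9, frames (5 6 2 8)
2: hit
8: hit
2: hit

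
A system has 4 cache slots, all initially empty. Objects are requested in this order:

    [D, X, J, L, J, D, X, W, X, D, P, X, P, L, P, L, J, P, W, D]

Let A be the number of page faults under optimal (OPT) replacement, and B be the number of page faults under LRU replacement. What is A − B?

-2

Under OPT: F F F F . . . F . . F . . . . . F . . F → 8 faults.
Under LRU: F F F F . . . F . . F . . F . . F . F F → 10 faults.
A − B = 8 − 10 = -2.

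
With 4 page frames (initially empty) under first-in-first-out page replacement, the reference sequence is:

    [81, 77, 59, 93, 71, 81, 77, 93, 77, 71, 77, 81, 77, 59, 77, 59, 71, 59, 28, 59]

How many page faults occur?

81 → fault, frames {81}
77 → fault, frames {81,77}
59 → fault, frames {81,77,59}
93 → fault, frames {81,77,59,93}
71 → fault, evict 81, frames {77,59,93,71}
81 → fault, evict 77, frames {59,93,71,81}
77 → fault, evict 59, frames {93,71,81,77}
93 → hit
77 → hit
71 → hit
77 → hit
81 → hit
77 → hit
59 → fault, evict 93, frames {71,81,77,59}
77 → hit
59 → hit
71 → hit
59 → hit
28 → fault, evict 71, frames {81,77,59,28}
59 → hit
Page faults: 9.

9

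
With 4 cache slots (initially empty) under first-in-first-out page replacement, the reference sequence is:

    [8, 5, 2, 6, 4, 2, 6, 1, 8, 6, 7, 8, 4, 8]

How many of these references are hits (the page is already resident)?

8 -> fault, frames (8)
5 -> fault, frames (8 5)
2 -> fault, frames (8 5 2)
6 -> fault, frames (8 5 2 6)
4 -> fault, evict 8, frames (5 2 6 4)
2 -> hit
6 -> hit
1 -> fault, evict 5, frames (2 6 4 1)
8 -> fault, evict 2, frames (6 4 1 8)
6 -> hit
7 -> fault, evict 6, frames (4 1 8 7)
8 -> hit
4 -> hit
8 -> hit
Hits: 6.

6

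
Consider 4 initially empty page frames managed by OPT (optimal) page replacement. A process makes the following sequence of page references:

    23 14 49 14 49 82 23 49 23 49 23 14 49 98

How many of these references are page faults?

23: fault, frames (23)
14: fault, frames (23 14)
49: fault, frames (23 14 49)
14: hit
49: hit
82: fault, frames (23 14 49 82)
23: hit
49: hit
23: hit
49: hit
23: hit
14: hit
49: hit
98: fault, evict 82, frames (23 14 49 98)
Page faults: 5.

5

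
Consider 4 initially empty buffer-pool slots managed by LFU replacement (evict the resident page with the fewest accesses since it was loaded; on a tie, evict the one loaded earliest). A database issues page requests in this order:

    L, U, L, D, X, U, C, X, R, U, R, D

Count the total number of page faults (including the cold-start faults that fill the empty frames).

7

L: miss, frames {L}
U: miss, frames {L,U}
L: hit
D: miss, frames {L,U,D}
X: miss, frames {L,U,D,X}
U: hit
C: miss, evict D, frames {L,U,X,C}
X: hit
R: miss, evict C, frames {L,U,X,R}
U: hit
R: hit
D: miss, evict L, frames {U,X,R,D}
Page faults: 7.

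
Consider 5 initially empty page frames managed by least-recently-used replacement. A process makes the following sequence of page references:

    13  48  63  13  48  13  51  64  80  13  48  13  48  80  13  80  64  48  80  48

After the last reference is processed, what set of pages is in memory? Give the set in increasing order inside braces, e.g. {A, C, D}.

13 → fault, frames {13}
48 → fault, frames {13,48}
63 → fault, frames {13,48,63}
13 → hit
48 → hit
13 → hit
51 → fault, frames {63,48,13,51}
64 → fault, frames {63,48,13,51,64}
80 → fault, evict 63, frames {48,13,51,64,80}
13 → hit
48 → hit
13 → hit
48 → hit
80 → hit
13 → hit
80 → hit
64 → hit
48 → hit
80 → hit
48 → hit

{13, 48, 51, 64, 80}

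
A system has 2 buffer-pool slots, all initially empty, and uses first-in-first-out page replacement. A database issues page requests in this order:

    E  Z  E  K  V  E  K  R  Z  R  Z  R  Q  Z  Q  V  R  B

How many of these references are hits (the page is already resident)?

6

E -> fault, frames (E)
Z -> fault, frames (E Z)
E -> hit
K -> fault, evict E, frames (Z K)
V -> fault, evict Z, frames (K V)
E -> fault, evict K, frames (V E)
K -> fault, evict V, frames (E K)
R -> fault, evict E, frames (K R)
Z -> fault, evict K, frames (R Z)
R -> hit
Z -> hit
R -> hit
Q -> fault, evict R, frames (Z Q)
Z -> hit
Q -> hit
V -> fault, evict Z, frames (Q V)
R -> fault, evict Q, frames (V R)
B -> fault, evict V, frames (R B)
Hits: 6.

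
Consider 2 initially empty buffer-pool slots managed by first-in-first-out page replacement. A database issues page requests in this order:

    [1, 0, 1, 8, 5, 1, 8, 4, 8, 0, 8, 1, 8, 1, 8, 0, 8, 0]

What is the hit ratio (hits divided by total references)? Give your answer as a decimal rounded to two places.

0.33

1 → fault, frames {1}
0 → fault, frames {1,0}
1 → hit
8 → fault, evict 1, frames {0,8}
5 → fault, evict 0, frames {8,5}
1 → fault, evict 8, frames {5,1}
8 → fault, evict 5, frames {1,8}
4 → fault, evict 1, frames {8,4}
8 → hit
0 → fault, evict 8, frames {4,0}
8 → fault, evict 4, frames {0,8}
1 → fault, evict 0, frames {8,1}
8 → hit
1 → hit
8 → hit
0 → fault, evict 8, frames {1,0}
8 → fault, evict 1, frames {0,8}
0 → hit
Hits: 6 of 18 references → 6/18 = 0.3333.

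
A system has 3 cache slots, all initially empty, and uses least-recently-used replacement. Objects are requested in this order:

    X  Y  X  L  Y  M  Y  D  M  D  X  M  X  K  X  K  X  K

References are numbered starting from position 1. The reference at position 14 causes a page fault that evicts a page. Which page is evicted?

D

pos 1: X → miss, frames [X]
pos 2: Y → miss, frames [X, Y]
pos 3: X → hit
pos 4: L → miss, frames [Y, X, L]
pos 5: Y → hit
pos 6: M → miss, evict X, frames [L, Y, M]
pos 7: Y → hit
pos 8: D → miss, evict L, frames [M, Y, D]
pos 9: M → hit
pos 10: D → hit
pos 11: X → miss, evict Y, frames [M, D, X]
pos 12: M → hit
pos 13: X → hit
pos 14: K → miss, evict D, frames [M, X, K]
At position 14, page D is evicted.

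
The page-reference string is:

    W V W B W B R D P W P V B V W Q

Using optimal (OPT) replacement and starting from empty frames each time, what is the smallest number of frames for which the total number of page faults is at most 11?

f=1: 16 faults
f=2: 10 faults
f=3: 8 faults
f=4: 7 faults
f=5: 7 faults
f=6: 7 faults
f=7: 7 faults
Smallest f with faults ≤ 11 is 2.

2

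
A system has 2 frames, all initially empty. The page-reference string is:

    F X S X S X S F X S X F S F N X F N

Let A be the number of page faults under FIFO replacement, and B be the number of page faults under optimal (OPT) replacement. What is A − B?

2

Under FIFO: F F F . . . . F F F . F . . F F F F → 11 faults.
Under OPT: F F F . . . . F . F . F . . F F . F → 9 faults.
A − B = 11 − 9 = 2.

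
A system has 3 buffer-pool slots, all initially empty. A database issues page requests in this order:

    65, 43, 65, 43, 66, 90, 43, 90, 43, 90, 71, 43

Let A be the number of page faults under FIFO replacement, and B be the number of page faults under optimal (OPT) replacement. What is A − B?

1

Under FIFO: F F . . F F . . . . F F → 6 faults.
Under OPT: F F . . F F . . . . F . → 5 faults.
A − B = 6 − 5 = 1.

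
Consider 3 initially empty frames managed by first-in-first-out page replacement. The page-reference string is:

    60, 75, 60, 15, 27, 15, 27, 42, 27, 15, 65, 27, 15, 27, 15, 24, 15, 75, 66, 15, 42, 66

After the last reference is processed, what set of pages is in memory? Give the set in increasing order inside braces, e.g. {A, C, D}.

{15, 42, 66}

60 → fault, frames [60]
75 → fault, frames [60, 75]
60 → hit
15 → fault, frames [60, 75, 15]
27 → fault, evict 60, frames [75, 15, 27]
15 → hit
27 → hit
42 → fault, evict 75, frames [15, 27, 42]
27 → hit
15 → hit
65 → fault, evict 15, frames [27, 42, 65]
27 → hit
15 → fault, evict 27, frames [42, 65, 15]
27 → fault, evict 42, frames [65, 15, 27]
15 → hit
24 → fault, evict 65, frames [15, 27, 24]
15 → hit
75 → fault, evict 15, frames [27, 24, 75]
66 → fault, evict 27, frames [24, 75, 66]
15 → fault, evict 24, frames [75, 66, 15]
42 → fault, evict 75, frames [66, 15, 42]
66 → hit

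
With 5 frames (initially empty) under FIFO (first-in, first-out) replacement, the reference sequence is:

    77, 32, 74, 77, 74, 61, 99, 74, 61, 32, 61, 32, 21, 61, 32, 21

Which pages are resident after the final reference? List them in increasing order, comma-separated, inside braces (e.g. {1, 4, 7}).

77 -> miss, frames (77)
32 -> miss, frames (77 32)
74 -> miss, frames (77 32 74)
77 -> hit
74 -> hit
61 -> miss, frames (77 32 74 61)
99 -> miss, frames (77 32 74 61 99)
74 -> hit
61 -> hit
32 -> hit
61 -> hit
32 -> hit
21 -> miss, evict 77, frames (32 74 61 99 21)
61 -> hit
32 -> hit
21 -> hit

{21, 32, 61, 74, 99}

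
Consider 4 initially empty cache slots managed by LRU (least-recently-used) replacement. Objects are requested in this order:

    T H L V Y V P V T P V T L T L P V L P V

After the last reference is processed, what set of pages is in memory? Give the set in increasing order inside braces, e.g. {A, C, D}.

T: fault, frames [T]
H: fault, frames [T, H]
L: fault, frames [T, H, L]
V: fault, frames [T, H, L, V]
Y: fault, evict T, frames [H, L, V, Y]
V: hit
P: fault, evict H, frames [L, Y, V, P]
V: hit
T: fault, evict L, frames [Y, P, V, T]
P: hit
V: hit
T: hit
L: fault, evict Y, frames [P, V, T, L]
T: hit
L: hit
P: hit
V: hit
L: hit
P: hit
V: hit

{L, P, T, V}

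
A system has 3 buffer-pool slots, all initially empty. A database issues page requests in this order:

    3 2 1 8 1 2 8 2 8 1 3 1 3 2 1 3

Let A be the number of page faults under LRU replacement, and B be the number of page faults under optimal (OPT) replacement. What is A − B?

1

Under LRU: F F F F . . . . . . F . . F . . → 6 faults.
Under OPT: F F F F . . . . . . F . . . . . → 5 faults.
A − B = 6 − 5 = 1.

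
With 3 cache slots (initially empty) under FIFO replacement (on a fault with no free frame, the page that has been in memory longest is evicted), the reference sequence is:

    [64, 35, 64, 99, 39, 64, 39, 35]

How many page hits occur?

64 -> miss, frames [64]
35 -> miss, frames [64, 35]
64 -> hit
99 -> miss, frames [64, 35, 99]
39 -> miss, evict 64, frames [35, 99, 39]
64 -> miss, evict 35, frames [99, 39, 64]
39 -> hit
35 -> miss, evict 99, frames [39, 64, 35]
Hits: 2.

2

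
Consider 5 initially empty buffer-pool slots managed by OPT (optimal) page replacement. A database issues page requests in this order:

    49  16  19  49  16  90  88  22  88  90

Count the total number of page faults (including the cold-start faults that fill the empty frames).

49 -> miss, frames {49}
16 -> miss, frames {49,16}
19 -> miss, frames {49,16,19}
49 -> hit
16 -> hit
90 -> miss, frames {49,16,19,90}
88 -> miss, frames {49,16,19,90,88}
22 -> miss, evict 19, frames {49,16,90,88,22}
88 -> hit
90 -> hit
Page faults: 6.

6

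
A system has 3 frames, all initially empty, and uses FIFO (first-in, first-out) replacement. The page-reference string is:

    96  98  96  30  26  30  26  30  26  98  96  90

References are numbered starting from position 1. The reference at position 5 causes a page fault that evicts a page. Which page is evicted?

pos 1: 96 → fault, frames (96)
pos 2: 98 → fault, frames (96 98)
pos 3: 96 → hit
pos 4: 30 → fault, frames (96 98 30)
pos 5: 26 → fault, evict 96, frames (98 30 26)
At position 5, page 96 is evicted.

96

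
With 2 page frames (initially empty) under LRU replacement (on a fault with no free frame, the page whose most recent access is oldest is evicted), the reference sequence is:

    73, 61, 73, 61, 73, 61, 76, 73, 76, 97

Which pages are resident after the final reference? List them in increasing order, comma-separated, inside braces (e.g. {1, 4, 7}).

73 → fault, frames {73}
61 → fault, frames {73,61}
73 → hit
61 → hit
73 → hit
61 → hit
76 → fault, evict 73, frames {61,76}
73 → fault, evict 61, frames {76,73}
76 → hit
97 → fault, evict 73, frames {76,97}

{76, 97}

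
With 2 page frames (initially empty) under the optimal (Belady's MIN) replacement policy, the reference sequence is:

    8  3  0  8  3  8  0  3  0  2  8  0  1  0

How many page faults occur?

8 → fault, frames [8]
3 → fault, frames [8, 3]
0 → fault, evict 3, frames [8, 0]
8 → hit
3 → fault, evict 0, frames [8, 3]
8 → hit
0 → fault, evict 8, frames [3, 0]
3 → hit
0 → hit
2 → fault, evict 3, frames [0, 2]
8 → fault, evict 2, frames [0, 8]
0 → hit
1 → fault, evict 8, frames [0, 1]
0 → hit
Page faults: 8.

8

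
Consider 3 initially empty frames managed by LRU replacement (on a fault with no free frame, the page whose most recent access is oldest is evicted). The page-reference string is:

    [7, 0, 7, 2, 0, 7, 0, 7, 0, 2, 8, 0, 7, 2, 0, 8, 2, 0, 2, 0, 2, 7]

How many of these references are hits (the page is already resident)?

7 -> fault, frames [7]
0 -> fault, frames [7, 0]
7 -> hit
2 -> fault, frames [0, 7, 2]
0 -> hit
7 -> hit
0 -> hit
7 -> hit
0 -> hit
2 -> hit
8 -> fault, evict 7, frames [0, 2, 8]
0 -> hit
7 -> fault, evict 2, frames [8, 0, 7]
2 -> fault, evict 8, frames [0, 7, 2]
0 -> hit
8 -> fault, evict 7, frames [2, 0, 8]
2 -> hit
0 -> hit
2 -> hit
0 -> hit
2 -> hit
7 -> fault, evict 8, frames [0, 2, 7]
Hits: 14.

14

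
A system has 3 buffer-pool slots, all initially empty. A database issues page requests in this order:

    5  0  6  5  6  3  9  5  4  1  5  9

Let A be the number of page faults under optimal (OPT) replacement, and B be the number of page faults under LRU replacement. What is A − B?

Under OPT: F F F . . F F . F F . . → 7 faults.
Under LRU: F F F . . F F F F F . F → 9 faults.
A − B = 7 − 9 = -2.

-2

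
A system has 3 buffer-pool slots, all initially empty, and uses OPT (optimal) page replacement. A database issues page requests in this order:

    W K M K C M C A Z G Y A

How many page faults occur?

W: miss, frames (W)
K: miss, frames (W K)
M: miss, frames (W K M)
K: hit
C: miss, evict K, frames (W M C)
M: hit
C: hit
A: miss, evict C, frames (W M A)
Z: miss, evict M, frames (W A Z)
G: miss, evict Z, frames (W A G)
Y: miss, evict G, frames (W A Y)
A: hit
Page faults: 8.

8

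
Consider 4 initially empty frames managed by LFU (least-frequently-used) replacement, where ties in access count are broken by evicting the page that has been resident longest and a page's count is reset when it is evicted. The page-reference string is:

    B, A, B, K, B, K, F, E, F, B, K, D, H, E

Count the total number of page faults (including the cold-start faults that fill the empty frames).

B → fault, frames [B]
A → fault, frames [B, A]
B → hit
K → fault, frames [B, A, K]
B → hit
K → hit
F → fault, frames [B, A, K, F]
E → fault, evict A, frames [B, K, F, E]
F → hit
B → hit
K → hit
D → fault, evict E, frames [B, K, F, D]
H → fault, evict D, frames [B, K, F, H]
E → fault, evict H, frames [B, K, F, E]
Page faults: 8.

8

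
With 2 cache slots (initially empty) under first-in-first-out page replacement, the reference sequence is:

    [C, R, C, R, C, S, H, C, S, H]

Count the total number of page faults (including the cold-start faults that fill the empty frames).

C → fault, frames {C}
R → fault, frames {C,R}
C → hit
R → hit
C → hit
S → fault, evict C, frames {R,S}
H → fault, evict R, frames {S,H}
C → fault, evict S, frames {H,C}
S → fault, evict H, frames {C,S}
H → fault, evict C, frames {S,H}
Page faults: 7.

7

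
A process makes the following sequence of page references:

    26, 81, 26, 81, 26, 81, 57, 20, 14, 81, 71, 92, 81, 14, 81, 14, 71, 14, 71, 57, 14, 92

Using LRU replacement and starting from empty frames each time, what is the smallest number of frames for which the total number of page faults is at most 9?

4

f=1: 22 faults
f=2: 14 faults
f=3: 12 faults
f=4: 9 faults
f=5: 8 faults
f=6: 7 faults
f=7: 7 faults
Smallest f with faults ≤ 9 is 4.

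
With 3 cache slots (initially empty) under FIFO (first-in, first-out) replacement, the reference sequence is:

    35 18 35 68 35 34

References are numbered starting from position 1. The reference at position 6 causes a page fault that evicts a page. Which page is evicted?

pos 1: 35 -> fault, frames [35]
pos 2: 18 -> fault, frames [35, 18]
pos 3: 35 -> hit
pos 4: 68 -> fault, frames [35, 18, 68]
pos 5: 35 -> hit
pos 6: 34 -> fault, evict 35, frames [18, 68, 34]
At position 6, page 35 is evicted.

35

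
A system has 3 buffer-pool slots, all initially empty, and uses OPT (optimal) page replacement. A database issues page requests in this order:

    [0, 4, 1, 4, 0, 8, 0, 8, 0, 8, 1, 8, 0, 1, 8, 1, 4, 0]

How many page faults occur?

5

0 -> fault, frames (0)
4 -> fault, frames (0 4)
1 -> fault, frames (0 4 1)
4 -> hit
0 -> hit
8 -> fault, evict 4, frames (0 1 8)
0 -> hit
8 -> hit
0 -> hit
8 -> hit
1 -> hit
8 -> hit
0 -> hit
1 -> hit
8 -> hit
1 -> hit
4 -> fault, evict 8, frames (0 1 4)
0 -> hit
Page faults: 5.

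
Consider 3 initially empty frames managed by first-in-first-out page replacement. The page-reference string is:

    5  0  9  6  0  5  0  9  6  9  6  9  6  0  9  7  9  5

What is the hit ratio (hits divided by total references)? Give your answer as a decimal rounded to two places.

5 -> miss, frames {5}
0 -> miss, frames {5,0}
9 -> miss, frames {5,0,9}
6 -> miss, evict 5, frames {0,9,6}
0 -> hit
5 -> miss, evict 0, frames {9,6,5}
0 -> miss, evict 9, frames {6,5,0}
9 -> miss, evict 6, frames {5,0,9}
6 -> miss, evict 5, frames {0,9,6}
9 -> hit
6 -> hit
9 -> hit
6 -> hit
0 -> hit
9 -> hit
7 -> miss, evict 0, frames {9,6,7}
9 -> hit
5 -> miss, evict 9, frames {6,7,5}
Hits: 8 of 18 references → 8/18 = 0.4444.

0.44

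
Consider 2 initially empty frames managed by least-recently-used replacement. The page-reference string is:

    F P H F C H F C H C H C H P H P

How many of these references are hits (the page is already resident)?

6

F: fault, frames (F)
P: fault, frames (F P)
H: fault, evict F, frames (P H)
F: fault, evict P, frames (H F)
C: fault, evict H, frames (F C)
H: fault, evict F, frames (C H)
F: fault, evict C, frames (H F)
C: fault, evict H, frames (F C)
H: fault, evict F, frames (C H)
C: hit
H: hit
C: hit
H: hit
P: fault, evict C, frames (H P)
H: hit
P: hit
Hits: 6.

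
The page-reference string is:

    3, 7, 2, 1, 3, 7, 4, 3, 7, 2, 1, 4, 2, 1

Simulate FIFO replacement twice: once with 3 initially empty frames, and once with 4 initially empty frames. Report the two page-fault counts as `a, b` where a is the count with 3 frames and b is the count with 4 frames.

3 frames: F F F F F F F . . F F . . . → 9 faults.
4 frames: F F F F . . F F F F F F . . → 10 faults.
10 > 9: adding a frame increased faults — Belady's anomaly.

9, 10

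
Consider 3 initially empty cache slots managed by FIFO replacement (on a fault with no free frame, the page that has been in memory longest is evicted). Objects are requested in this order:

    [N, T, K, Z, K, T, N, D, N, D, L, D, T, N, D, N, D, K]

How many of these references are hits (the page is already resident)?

7

N → miss, frames (N)
T → miss, frames (N T)
K → miss, frames (N T K)
Z → miss, evict N, frames (T K Z)
K → hit
T → hit
N → miss, evict T, frames (K Z N)
D → miss, evict K, frames (Z N D)
N → hit
D → hit
L → miss, evict Z, frames (N D L)
D → hit
T → miss, evict N, frames (D L T)
N → miss, evict D, frames (L T N)
D → miss, evict L, frames (T N D)
N → hit
D → hit
K → miss, evict T, frames (N D K)
Hits: 7.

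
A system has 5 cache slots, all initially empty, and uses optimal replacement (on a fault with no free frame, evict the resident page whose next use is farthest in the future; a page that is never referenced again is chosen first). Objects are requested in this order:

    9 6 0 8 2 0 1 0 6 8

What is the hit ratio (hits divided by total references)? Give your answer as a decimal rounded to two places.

0.40

9 → miss, frames (9)
6 → miss, frames (9 6)
0 → miss, frames (9 6 0)
8 → miss, frames (9 6 0 8)
2 → miss, frames (9 6 0 8 2)
0 → hit
1 → miss, evict 2, frames (9 6 0 8 1)
0 → hit
6 → hit
8 → hit
Hits: 4 of 10 references → 4/10 = 0.4000.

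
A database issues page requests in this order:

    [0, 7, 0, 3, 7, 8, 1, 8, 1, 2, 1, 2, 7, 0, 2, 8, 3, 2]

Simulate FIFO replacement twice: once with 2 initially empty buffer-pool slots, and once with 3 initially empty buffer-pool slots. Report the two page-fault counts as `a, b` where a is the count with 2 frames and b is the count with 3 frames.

2 frames: F F . F . F F . . F . . F F F F F F → 12 faults.
3 frames: F F . F . F F . . F . . F F . F F F → 11 faults.
11 < 12: adding a frame reduced faults, as is typical.

12, 11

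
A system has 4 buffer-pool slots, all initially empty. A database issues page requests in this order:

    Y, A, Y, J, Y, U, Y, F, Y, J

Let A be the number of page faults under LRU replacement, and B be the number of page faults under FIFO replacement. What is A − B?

Under LRU: F F . F . F . F . . → 5 faults.
Under FIFO: F F . F . F . F F . → 6 faults.
A − B = 5 − 6 = -1.

-1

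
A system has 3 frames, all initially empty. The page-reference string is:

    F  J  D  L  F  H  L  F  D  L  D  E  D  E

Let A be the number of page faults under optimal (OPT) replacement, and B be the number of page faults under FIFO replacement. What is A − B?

Under OPT: F F F F . F . . F . . F . . → 7 faults.
Under FIFO: F F F F F F . . F F . F . . → 9 faults.
A − B = 7 − 9 = -2.

-2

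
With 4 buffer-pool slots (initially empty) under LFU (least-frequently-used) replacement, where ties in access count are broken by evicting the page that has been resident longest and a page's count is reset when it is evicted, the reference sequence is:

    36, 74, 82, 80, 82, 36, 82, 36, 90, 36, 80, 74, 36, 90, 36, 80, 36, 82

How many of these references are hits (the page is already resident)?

36 -> fault, frames (36)
74 -> fault, frames (36 74)
82 -> fault, frames (36 74 82)
80 -> fault, frames (36 74 82 80)
82 -> hit
36 -> hit
82 -> hit
36 -> hit
90 -> fault, evict 74, frames (36 82 80 90)
36 -> hit
80 -> hit
74 -> fault, evict 90, frames (36 82 80 74)
36 -> hit
90 -> fault, evict 74, frames (36 82 80 90)
36 -> hit
80 -> hit
36 -> hit
82 -> hit
Hits: 11.

11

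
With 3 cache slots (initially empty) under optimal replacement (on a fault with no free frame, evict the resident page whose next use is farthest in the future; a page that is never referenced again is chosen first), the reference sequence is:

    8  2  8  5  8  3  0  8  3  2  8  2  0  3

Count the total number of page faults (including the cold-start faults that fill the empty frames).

7

8: fault, frames (8)
2: fault, frames (8 2)
8: hit
5: fault, frames (8 2 5)
8: hit
3: fault, evict 5, frames (8 2 3)
0: fault, evict 2, frames (8 3 0)
8: hit
3: hit
2: fault, evict 3, frames (8 0 2)
8: hit
2: hit
0: hit
3: fault, evict 2, frames (8 0 3)
Page faults: 7.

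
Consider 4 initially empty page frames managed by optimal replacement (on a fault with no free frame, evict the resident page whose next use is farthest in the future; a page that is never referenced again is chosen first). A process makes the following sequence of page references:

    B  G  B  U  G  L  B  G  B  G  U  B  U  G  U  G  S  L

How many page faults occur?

5

B -> miss, frames [B]
G -> miss, frames [B, G]
B -> hit
U -> miss, frames [B, G, U]
G -> hit
L -> miss, frames [B, G, U, L]
B -> hit
G -> hit
B -> hit
G -> hit
U -> hit
B -> hit
U -> hit
G -> hit
U -> hit
G -> hit
S -> miss, evict U, frames [B, G, L, S]
L -> hit
Page faults: 5.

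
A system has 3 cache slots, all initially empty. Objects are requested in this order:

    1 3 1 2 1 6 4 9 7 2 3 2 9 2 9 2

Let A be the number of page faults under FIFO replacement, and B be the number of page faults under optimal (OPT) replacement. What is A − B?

2

Under FIFO: F F . F . F F F F F F . F . . . → 10 faults.
Under OPT: F F . F . F F F F . . . F . . . → 8 faults.
A − B = 10 − 8 = 2.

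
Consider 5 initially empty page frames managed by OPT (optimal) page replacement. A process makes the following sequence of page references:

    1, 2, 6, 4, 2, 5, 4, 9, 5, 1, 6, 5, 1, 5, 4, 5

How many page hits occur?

10

1 -> fault, frames [1]
2 -> fault, frames [1, 2]
6 -> fault, frames [1, 2, 6]
4 -> fault, frames [1, 2, 6, 4]
2 -> hit
5 -> fault, frames [1, 2, 6, 4, 5]
4 -> hit
9 -> fault, evict 2, frames [1, 6, 4, 5, 9]
5 -> hit
1 -> hit
6 -> hit
5 -> hit
1 -> hit
5 -> hit
4 -> hit
5 -> hit
Hits: 10.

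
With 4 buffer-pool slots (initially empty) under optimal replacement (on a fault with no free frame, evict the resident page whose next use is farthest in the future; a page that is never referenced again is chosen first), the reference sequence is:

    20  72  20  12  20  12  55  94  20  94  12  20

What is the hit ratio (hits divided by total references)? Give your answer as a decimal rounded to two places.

0.58

20 → fault, frames [20]
72 → fault, frames [20, 72]
20 → hit
12 → fault, frames [20, 72, 12]
20 → hit
12 → hit
55 → fault, frames [20, 72, 12, 55]
94 → fault, evict 55, frames [20, 72, 12, 94]
20 → hit
94 → hit
12 → hit
20 → hit
Hits: 7 of 12 references → 7/12 = 0.5833.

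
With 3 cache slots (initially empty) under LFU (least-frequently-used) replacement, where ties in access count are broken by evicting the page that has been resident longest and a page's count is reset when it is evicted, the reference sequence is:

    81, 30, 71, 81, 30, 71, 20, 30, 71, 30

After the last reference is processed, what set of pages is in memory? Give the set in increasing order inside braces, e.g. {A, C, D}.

{20, 30, 71}

81: fault, frames [81]
30: fault, frames [81, 30]
71: fault, frames [81, 30, 71]
81: hit
30: hit
71: hit
20: fault, evict 81, frames [30, 71, 20]
30: hit
71: hit
30: hit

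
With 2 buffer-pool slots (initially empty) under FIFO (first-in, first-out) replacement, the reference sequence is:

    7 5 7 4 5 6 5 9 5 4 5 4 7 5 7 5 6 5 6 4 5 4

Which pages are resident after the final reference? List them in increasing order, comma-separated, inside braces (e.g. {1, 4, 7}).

{4, 5}

7 -> fault, frames [7]
5 -> fault, frames [7, 5]
7 -> hit
4 -> fault, evict 7, frames [5, 4]
5 -> hit
6 -> fault, evict 5, frames [4, 6]
5 -> fault, evict 4, frames [6, 5]
9 -> fault, evict 6, frames [5, 9]
5 -> hit
4 -> fault, evict 5, frames [9, 4]
5 -> fault, evict 9, frames [4, 5]
4 -> hit
7 -> fault, evict 4, frames [5, 7]
5 -> hit
7 -> hit
5 -> hit
6 -> fault, evict 5, frames [7, 6]
5 -> fault, evict 7, frames [6, 5]
6 -> hit
4 -> fault, evict 6, frames [5, 4]
5 -> hit
4 -> hit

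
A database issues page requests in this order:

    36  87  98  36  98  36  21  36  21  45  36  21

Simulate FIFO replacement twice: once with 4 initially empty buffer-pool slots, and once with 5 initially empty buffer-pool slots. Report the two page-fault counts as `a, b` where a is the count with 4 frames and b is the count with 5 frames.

6, 5

4 frames: F F F . . . F . . F F . → 6 faults.
5 frames: F F F . . . F . . F . . → 5 faults.
5 < 6: adding a frame reduced faults, as is typical.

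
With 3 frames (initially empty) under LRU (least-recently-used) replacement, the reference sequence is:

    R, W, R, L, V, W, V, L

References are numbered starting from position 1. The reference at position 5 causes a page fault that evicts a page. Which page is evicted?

W

pos 1: R → miss, frames {R}
pos 2: W → miss, frames {R,W}
pos 3: R → hit
pos 4: L → miss, frames {W,R,L}
pos 5: V → miss, evict W, frames {R,L,V}
At position 5, page W is evicted.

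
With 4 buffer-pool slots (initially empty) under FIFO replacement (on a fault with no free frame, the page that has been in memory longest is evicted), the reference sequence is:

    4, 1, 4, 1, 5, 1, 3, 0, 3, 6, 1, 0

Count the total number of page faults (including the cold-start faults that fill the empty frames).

4 → miss, frames (4)
1 → miss, frames (4 1)
4 → hit
1 → hit
5 → miss, frames (4 1 5)
1 → hit
3 → miss, frames (4 1 5 3)
0 → miss, evict 4, frames (1 5 3 0)
3 → hit
6 → miss, evict 1, frames (5 3 0 6)
1 → miss, evict 5, frames (3 0 6 1)
0 → hit
Page faults: 7.

7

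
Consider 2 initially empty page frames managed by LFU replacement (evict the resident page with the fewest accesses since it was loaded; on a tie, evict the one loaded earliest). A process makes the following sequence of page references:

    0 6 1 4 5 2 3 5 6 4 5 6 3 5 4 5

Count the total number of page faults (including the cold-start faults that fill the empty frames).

15

0: miss, frames [0]
6: miss, frames [0, 6]
1: miss, evict 0, frames [6, 1]
4: miss, evict 6, frames [1, 4]
5: miss, evict 1, frames [4, 5]
2: miss, evict 4, frames [5, 2]
3: miss, evict 5, frames [2, 3]
5: miss, evict 2, frames [3, 5]
6: miss, evict 3, frames [5, 6]
4: miss, evict 5, frames [6, 4]
5: miss, evict 6, frames [4, 5]
6: miss, evict 4, frames [5, 6]
3: miss, evict 5, frames [6, 3]
5: miss, evict 6, frames [3, 5]
4: miss, evict 3, frames [5, 4]
5: hit
Page faults: 15.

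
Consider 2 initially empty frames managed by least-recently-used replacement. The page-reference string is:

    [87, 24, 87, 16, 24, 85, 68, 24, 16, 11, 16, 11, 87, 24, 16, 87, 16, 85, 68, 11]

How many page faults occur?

16

87 -> miss, frames (87)
24 -> miss, frames (87 24)
87 -> hit
16 -> miss, evict 24, frames (87 16)
24 -> miss, evict 87, frames (16 24)
85 -> miss, evict 16, frames (24 85)
68 -> miss, evict 24, frames (85 68)
24 -> miss, evict 85, frames (68 24)
16 -> miss, evict 68, frames (24 16)
11 -> miss, evict 24, frames (16 11)
16 -> hit
11 -> hit
87 -> miss, evict 16, frames (11 87)
24 -> miss, evict 11, frames (87 24)
16 -> miss, evict 87, frames (24 16)
87 -> miss, evict 24, frames (16 87)
16 -> hit
85 -> miss, evict 87, frames (16 85)
68 -> miss, evict 16, frames (85 68)
11 -> miss, evict 85, frames (68 11)
Page faults: 16.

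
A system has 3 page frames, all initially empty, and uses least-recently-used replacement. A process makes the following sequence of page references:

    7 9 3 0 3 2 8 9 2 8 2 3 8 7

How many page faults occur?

7 → fault, frames (7)
9 → fault, frames (7 9)
3 → fault, frames (7 9 3)
0 → fault, evict 7, frames (9 3 0)
3 → hit
2 → fault, evict 9, frames (0 3 2)
8 → fault, evict 0, frames (3 2 8)
9 → fault, evict 3, frames (2 8 9)
2 → hit
8 → hit
2 → hit
3 → fault, evict 9, frames (8 2 3)
8 → hit
7 → fault, evict 2, frames (3 8 7)
Page faults: 9.

9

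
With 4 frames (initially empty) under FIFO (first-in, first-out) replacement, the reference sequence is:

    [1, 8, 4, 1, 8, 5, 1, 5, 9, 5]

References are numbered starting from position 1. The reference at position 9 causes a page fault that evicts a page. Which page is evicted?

1

pos 1: 1: miss, frames [1]
pos 2: 8: miss, frames [1, 8]
pos 3: 4: miss, frames [1, 8, 4]
pos 4: 1: hit
pos 5: 8: hit
pos 6: 5: miss, frames [1, 8, 4, 5]
pos 7: 1: hit
pos 8: 5: hit
pos 9: 9: miss, evict 1, frames [8, 4, 5, 9]
At position 9, page 1 is evicted.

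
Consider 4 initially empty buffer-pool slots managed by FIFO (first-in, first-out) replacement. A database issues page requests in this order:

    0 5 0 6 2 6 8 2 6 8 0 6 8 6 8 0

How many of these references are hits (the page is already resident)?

0 -> fault, frames {0}
5 -> fault, frames {0,5}
0 -> hit
6 -> fault, frames {0,5,6}
2 -> fault, frames {0,5,6,2}
6 -> hit
8 -> fault, evict 0, frames {5,6,2,8}
2 -> hit
6 -> hit
8 -> hit
0 -> fault, evict 5, frames {6,2,8,0}
6 -> hit
8 -> hit
6 -> hit
8 -> hit
0 -> hit
Hits: 10.

10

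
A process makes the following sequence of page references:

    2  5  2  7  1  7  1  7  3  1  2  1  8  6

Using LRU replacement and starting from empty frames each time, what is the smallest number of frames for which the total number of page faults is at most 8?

3

f=1: 14 faults
f=2: 9 faults
f=3: 8 faults
f=4: 7 faults
f=5: 7 faults
f=6: 7 faults
f=7: 7 faults
Smallest f with faults ≤ 8 is 3.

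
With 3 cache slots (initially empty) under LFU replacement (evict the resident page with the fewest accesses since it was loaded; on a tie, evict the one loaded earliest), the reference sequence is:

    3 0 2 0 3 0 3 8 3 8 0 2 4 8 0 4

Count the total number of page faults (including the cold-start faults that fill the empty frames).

3 -> miss, frames {3}
0 -> miss, frames {3,0}
2 -> miss, frames {3,0,2}
0 -> hit
3 -> hit
0 -> hit
3 -> hit
8 -> miss, evict 2, frames {3,0,8}
3 -> hit
8 -> hit
0 -> hit
2 -> miss, evict 8, frames {3,0,2}
4 -> miss, evict 2, frames {3,0,4}
8 -> miss, evict 4, frames {3,0,8}
0 -> hit
4 -> miss, evict 8, frames {3,0,4}
Page faults: 8.

8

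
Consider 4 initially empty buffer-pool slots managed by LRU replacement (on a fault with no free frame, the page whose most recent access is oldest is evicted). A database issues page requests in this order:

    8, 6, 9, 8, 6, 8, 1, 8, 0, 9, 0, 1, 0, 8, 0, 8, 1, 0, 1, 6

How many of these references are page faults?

7

8 → miss, frames {8}
6 → miss, frames {8,6}
9 → miss, frames {8,6,9}
8 → hit
6 → hit
8 → hit
1 → miss, frames {9,6,8,1}
8 → hit
0 → miss, evict 9, frames {6,1,8,0}
9 → miss, evict 6, frames {1,8,0,9}
0 → hit
1 → hit
0 → hit
8 → hit
0 → hit
8 → hit
1 → hit
0 → hit
1 → hit
6 → miss, evict 9, frames {8,0,1,6}
Page faults: 7.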